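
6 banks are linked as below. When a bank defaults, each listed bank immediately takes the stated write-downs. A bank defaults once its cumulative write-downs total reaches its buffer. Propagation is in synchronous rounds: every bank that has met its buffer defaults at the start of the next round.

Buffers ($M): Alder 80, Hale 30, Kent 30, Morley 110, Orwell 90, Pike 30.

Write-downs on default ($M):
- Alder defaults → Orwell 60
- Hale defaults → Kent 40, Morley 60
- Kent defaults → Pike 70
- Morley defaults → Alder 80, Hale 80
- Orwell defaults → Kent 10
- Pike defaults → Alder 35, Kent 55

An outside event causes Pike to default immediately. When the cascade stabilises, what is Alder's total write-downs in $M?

Round 1 — Pike defaults (initial).
  Alder: +35 → 35 < 80
  Kent: +55 → 55 ≥ 30
Round 2 — Kent defaults.
No further defaults.

35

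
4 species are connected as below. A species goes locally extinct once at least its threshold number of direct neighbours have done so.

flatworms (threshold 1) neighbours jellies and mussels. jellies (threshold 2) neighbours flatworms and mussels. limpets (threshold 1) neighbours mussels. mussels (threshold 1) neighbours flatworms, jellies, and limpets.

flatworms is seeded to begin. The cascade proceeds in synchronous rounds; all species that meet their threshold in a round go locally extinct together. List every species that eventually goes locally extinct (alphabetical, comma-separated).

Round 1 — flatworms goes locally extinct (initial).
Round 2 — checking thresholds:
  jellies: 1 of 2 neighbours < 2, below threshold.
  mussels: 1 of 3 neighbours ≥ 1, goes locally extinct.
Round 3 — checking thresholds:
  jellies: 2 of 2 neighbours ≥ 2, goes locally extinct.
  limpets: 1 of 1 neighbours ≥ 1, goes locally extinct.
Round 4 — no new extinctions; cascade stops.

flatworms, jellies, limpets, mussels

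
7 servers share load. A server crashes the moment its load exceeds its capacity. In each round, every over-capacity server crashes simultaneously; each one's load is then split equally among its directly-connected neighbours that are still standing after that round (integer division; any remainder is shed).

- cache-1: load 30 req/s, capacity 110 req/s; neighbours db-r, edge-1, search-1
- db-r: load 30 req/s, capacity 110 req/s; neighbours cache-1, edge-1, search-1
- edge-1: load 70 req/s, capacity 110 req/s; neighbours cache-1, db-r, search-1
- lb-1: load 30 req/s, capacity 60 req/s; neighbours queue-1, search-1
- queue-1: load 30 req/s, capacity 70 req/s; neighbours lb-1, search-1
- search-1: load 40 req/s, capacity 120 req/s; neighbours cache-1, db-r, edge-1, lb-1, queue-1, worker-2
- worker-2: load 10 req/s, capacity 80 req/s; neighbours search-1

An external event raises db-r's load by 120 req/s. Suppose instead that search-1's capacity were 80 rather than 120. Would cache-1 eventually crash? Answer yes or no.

With search-1's capacity at 80:
Round 1 — db-r at 150 > 110. db-r crashes.
  db-r sheds 150 req/s to cache-1, edge-1, search-1: 50 each.
    cache-1: 30+50 = 80 ≤ 110
    edge-1: 70+50 = 120 > 110
    search-1: 40+50 = 90 > 80
Round 2 — edge-1, search-1 crash.
  edge-1 sheds 120 req/s to cache-1: 120 each.
    cache-1: 80+120 = 200 > 110
  search-1 sheds 90 req/s to cache-1, lb-1, queue-1, worker-2: 22 each (2 lost).
    cache-1: 200+22 = 222 > 110
    lb-1: 30+22 = 52 ≤ 60
    queue-1: 30+22 = 52 ≤ 70
    worker-2: 10+22 = 32 ≤ 80
Round 3 — cache-1 crashes.
  cache-1 sheds 222 req/s: no online neighbours, lost.
No further crashes.

yes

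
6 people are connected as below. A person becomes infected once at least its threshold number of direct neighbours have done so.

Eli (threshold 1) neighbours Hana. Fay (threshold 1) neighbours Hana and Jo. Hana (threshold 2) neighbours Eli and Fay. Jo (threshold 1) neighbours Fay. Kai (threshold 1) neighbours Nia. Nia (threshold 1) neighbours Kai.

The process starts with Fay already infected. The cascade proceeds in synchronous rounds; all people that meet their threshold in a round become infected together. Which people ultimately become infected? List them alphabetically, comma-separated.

Round 1 — Fay becomes infected (initial).
Round 2 — checking thresholds:
  Hana: 1 of 2 neighbours < 2, below threshold.
  Jo: 1 of 1 neighbours ≥ 1, becomes infected.
Round 3 — no new infections; cascade stops.

Fay, Jo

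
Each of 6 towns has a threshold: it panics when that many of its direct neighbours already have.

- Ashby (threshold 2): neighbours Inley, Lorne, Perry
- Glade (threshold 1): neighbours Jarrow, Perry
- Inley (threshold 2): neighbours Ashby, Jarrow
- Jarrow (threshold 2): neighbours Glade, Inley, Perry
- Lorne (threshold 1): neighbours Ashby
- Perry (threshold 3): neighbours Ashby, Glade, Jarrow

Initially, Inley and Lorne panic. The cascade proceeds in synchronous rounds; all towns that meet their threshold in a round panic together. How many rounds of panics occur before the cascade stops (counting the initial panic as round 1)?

2

Round 1 — Inley, Lorne panic (initial).
Round 2 — checking thresholds:
  Ashby: 2 of 3 neighbours ≥ 2, panics.
  Jarrow: 1 of 3 neighbours < 2, holds.
Round 3 — no new panics; cascade stops.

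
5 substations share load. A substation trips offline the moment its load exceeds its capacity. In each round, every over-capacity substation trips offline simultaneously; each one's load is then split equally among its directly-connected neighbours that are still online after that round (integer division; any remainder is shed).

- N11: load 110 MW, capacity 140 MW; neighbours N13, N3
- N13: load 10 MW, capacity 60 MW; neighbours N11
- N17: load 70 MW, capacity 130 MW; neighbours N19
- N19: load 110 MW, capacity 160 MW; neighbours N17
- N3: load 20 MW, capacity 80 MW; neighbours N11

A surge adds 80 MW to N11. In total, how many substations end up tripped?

Round 1 — N11 at 190 > 140. N11 trips offline.
  N11 sheds 190 MW to N13, N3: 95 each.
    N13: 10+95 = 105 > 60
    N3: 20+95 = 115 > 80
Round 2 — N13, N3 trip offline.
  N13 sheds 105 MW: no online neighbours, lost.
  N3 sheds 115 MW: no online neighbours, lost.
No further trips.

3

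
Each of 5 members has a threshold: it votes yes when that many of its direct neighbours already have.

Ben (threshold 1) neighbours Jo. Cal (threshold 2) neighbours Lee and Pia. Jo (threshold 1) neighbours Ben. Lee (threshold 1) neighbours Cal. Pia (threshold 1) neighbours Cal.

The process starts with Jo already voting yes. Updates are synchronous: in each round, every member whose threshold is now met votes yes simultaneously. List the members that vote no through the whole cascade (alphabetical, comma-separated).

Cal, Lee, Pia

Round 1 — Jo votes yes (initial).
Round 2 — checking thresholds:
  Ben: 1 of 1 neighbours ≥ 1, votes yes.
Round 3 — no new yes votes; cascade stops.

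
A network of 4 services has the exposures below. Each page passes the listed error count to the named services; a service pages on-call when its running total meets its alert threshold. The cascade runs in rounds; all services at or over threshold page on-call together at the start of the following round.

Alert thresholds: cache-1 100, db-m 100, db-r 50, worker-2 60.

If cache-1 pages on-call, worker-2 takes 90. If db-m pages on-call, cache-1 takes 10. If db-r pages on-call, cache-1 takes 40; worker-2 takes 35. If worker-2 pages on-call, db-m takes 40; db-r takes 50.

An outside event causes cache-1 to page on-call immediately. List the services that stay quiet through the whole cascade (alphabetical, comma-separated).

db-m

Round 1 — cache-1 pages on-call (initial).
  worker-2: +90 → 90 ≥ 60
Round 2 — worker-2 pages on-call.
  db-m: +40 → 40 < 100
  db-r: +50 → 50 ≥ 50
Round 3 — db-r pages on-call.
No further pages.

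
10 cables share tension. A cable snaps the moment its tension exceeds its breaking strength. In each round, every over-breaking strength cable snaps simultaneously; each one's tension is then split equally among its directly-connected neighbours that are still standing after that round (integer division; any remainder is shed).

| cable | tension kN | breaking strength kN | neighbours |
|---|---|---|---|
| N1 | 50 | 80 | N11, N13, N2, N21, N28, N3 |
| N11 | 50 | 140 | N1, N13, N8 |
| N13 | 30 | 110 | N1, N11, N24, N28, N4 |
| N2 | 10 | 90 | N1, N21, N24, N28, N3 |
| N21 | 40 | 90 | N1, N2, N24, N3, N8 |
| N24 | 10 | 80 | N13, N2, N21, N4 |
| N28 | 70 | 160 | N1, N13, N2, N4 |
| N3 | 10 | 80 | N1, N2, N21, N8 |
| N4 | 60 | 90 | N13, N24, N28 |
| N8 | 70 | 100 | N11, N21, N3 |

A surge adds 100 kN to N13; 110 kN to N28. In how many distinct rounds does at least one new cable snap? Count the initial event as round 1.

Round 1 — N13 at 130 > 110; N28 at 180 > 160. N13, N28 snap.
  N13 sheds 130 kN to N1, N11, N24, N4: 32 each (2 lost).
    N1: 50+32 = 82 > 80
    N11: 50+32 = 82 ≤ 140
    N24: 10+32 = 42 ≤ 80
    N4: 60+32 = 92 > 90
  N28 sheds 180 kN to N1, N2, N4: 60 each.
    N1: 82+60 = 142 > 80
    N2: 10+60 = 70 ≤ 90
    N4: 92+60 = 152 > 90
Round 2 — N1, N4 snap.
  N1 sheds 142 kN to N11, N2, N21, N3: 35 each (2 lost).
    N11: 82+35 = 117 ≤ 140
    N2: 70+35 = 105 > 90
    N21: 40+35 = 75 ≤ 90
    N3: 10+35 = 45 ≤ 80
  N4 sheds 152 kN to N24: 152 each.
    N24: 42+152 = 194 > 80
Round 3 — N2, N24 snap.
  N2 sheds 105 kN to N21, N3: 52 each (1 lost).
    N21: 75+52 = 127 > 90
    N3: 45+52 = 97 > 80
  N24 sheds 194 kN to N21: 194 each.
    N21: 127+194 = 321 > 90
Round 4 — N21, N3 snap.
  N21 sheds 321 kN to N8: 321 each.
    N8: 70+321 = 391 > 100
  N3 sheds 97 kN to N8: 97 each.
    N8: 391+97 = 488 > 100
Round 5 — N8 snaps.
  N8 sheds 488 kN to N11: 488 each.
    N11: 117+488 = 605 > 140
Round 6 — N11 snaps.
  N11 sheds 605 kN: no online neighbours, lost.
No further breaks.

6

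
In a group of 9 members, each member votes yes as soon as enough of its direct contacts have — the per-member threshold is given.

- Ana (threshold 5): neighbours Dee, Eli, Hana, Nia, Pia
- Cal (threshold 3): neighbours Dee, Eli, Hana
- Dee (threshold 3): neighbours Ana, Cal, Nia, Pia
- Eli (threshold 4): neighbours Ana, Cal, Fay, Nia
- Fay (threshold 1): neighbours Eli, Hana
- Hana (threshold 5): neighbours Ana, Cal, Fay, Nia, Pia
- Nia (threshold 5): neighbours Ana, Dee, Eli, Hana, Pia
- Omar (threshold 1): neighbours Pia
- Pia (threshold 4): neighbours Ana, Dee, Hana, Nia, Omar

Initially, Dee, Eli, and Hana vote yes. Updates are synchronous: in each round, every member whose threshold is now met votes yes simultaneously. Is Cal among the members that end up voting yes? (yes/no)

yes

Round 1 — Dee, Eli, Hana vote yes (initial).
Round 2 — checking thresholds:
  Ana: 3 of 5 neighbours < 5, holds.
  Cal: 3 of 3 neighbours ≥ 3, votes yes.
  Fay: 2 of 2 neighbours ≥ 1, votes yes.
  Nia: 3 of 5 neighbours < 5, holds.
  Pia: 2 of 5 neighbours < 4, holds.
Round 3 — no new yes votes; cascade stops.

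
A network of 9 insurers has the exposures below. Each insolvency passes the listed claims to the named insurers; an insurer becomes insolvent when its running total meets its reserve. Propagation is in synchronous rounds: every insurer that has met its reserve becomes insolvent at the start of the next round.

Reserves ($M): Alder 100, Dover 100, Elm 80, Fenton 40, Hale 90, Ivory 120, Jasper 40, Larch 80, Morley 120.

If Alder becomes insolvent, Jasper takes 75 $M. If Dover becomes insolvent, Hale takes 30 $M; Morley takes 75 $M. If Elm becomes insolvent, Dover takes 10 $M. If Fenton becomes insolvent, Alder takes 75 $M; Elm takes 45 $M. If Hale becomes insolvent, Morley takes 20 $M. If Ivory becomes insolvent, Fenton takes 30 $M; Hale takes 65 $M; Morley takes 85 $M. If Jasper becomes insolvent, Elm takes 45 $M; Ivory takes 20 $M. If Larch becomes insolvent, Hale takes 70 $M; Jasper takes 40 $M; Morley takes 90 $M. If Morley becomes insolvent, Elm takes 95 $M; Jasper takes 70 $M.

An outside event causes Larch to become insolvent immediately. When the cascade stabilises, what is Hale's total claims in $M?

Round 1 — Larch becomes insolvent (initial).
  Hale: +70 → 70 < 90
  Jasper: +40 → 40 ≥ 40
  Morley: +90 → 90 < 120
Round 2 — Jasper becomes insolvent.
  Elm: +45 → 45 < 80
  Ivory: +20 → 20 < 120
No further insolvencies.

70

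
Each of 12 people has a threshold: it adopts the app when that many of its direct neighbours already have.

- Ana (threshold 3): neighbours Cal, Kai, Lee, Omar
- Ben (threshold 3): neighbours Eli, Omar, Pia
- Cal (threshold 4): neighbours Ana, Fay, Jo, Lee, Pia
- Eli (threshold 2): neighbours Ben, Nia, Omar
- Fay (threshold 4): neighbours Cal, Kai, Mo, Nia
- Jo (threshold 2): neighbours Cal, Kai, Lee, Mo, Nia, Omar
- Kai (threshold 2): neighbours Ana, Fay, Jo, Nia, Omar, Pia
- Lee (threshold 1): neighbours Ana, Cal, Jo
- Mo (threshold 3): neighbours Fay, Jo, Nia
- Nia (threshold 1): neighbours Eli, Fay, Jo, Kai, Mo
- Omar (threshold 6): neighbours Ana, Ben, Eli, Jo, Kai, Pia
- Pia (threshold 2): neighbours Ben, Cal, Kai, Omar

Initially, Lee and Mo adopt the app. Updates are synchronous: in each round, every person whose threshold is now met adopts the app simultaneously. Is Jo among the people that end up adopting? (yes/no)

yes

Round 1 — Lee, Mo adopt the app (initial).
Round 2 — checking thresholds:
  Ana: 1 of 4 neighbours < 3, not yet.
  Cal: 1 of 5 neighbours < 4, not yet.
  Fay: 1 of 4 neighbours < 4, not yet.
  Jo: 2 of 6 neighbours ≥ 2, adopts the app.
  Nia: 1 of 5 neighbours ≥ 1, adopts the app.
Round 3 — checking thresholds:
  Ana: 1 of 4 neighbours < 3, not yet.
  Cal: 2 of 5 neighbours < 4, not yet.
  Eli: 1 of 3 neighbours < 2, not yet.
  Fay: 2 of 4 neighbours < 4, not yet.
  Kai: 2 of 6 neighbours ≥ 2, adopts the app.
  Omar: 1 of 6 neighbours < 6, not yet.
Round 4 — no new adoptions; cascade stops.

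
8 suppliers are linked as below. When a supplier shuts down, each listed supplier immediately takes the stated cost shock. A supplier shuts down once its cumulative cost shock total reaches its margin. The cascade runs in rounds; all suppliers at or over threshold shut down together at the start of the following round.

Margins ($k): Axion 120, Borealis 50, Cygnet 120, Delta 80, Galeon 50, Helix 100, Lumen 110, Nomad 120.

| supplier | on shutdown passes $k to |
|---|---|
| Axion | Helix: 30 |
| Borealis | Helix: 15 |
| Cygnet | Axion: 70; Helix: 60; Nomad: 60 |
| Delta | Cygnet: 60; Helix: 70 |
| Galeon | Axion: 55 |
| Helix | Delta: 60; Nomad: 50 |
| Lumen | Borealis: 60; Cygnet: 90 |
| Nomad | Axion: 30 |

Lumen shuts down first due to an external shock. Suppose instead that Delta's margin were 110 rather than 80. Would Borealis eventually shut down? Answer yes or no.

yes

With Delta's margin at 110:
Round 1 — Lumen shuts down (initial).
  Borealis: +60 → 60 ≥ 50
  Cygnet: +90 → 90 < 120
Round 2 — Borealis shuts down.
  Helix: +15 → 15 < 100
No further shutdowns.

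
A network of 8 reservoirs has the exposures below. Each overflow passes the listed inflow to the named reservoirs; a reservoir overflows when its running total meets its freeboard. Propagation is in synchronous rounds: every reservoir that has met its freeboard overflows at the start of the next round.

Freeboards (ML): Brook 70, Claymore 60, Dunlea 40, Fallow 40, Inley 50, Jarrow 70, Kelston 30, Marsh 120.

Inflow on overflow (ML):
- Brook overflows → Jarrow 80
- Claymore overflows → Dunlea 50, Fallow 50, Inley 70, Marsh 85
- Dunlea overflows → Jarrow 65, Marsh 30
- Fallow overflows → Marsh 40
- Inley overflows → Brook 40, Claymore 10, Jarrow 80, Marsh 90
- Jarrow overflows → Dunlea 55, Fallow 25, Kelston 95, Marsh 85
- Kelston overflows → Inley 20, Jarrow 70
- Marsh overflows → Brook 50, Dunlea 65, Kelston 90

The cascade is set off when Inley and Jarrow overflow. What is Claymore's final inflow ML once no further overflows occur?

Round 1 — Inley, Jarrow overflow (initial).
  Brook: +40 → 40 < 70
  Claymore: +10 → 10 < 60
  Dunlea: +55 → 55 ≥ 40
  Fallow: +25 → 25 < 40
  Kelston: +95 → 95 ≥ 30
  Marsh: +90+85 → 175 ≥ 120
Round 2 — Dunlea, Kelston, Marsh overflow.
  Brook: +50 → 90 ≥ 70
Round 3 — Brook overflows.
No further overflows.

10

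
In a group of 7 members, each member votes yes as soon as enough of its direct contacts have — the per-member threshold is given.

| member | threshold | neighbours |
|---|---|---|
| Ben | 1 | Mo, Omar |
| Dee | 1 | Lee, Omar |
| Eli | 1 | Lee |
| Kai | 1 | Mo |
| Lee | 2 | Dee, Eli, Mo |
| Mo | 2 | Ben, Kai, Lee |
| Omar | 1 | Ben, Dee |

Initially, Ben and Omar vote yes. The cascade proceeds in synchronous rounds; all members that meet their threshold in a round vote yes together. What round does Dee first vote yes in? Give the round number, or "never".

Round 1 — Ben, Omar vote yes (initial).
Round 2 — checking thresholds:
  Dee: 1 of 2 neighbours ≥ 1, votes yes.
  Mo: 1 of 3 neighbours < 2, below threshold.
Round 3 — no new yes votes; cascade stops.

2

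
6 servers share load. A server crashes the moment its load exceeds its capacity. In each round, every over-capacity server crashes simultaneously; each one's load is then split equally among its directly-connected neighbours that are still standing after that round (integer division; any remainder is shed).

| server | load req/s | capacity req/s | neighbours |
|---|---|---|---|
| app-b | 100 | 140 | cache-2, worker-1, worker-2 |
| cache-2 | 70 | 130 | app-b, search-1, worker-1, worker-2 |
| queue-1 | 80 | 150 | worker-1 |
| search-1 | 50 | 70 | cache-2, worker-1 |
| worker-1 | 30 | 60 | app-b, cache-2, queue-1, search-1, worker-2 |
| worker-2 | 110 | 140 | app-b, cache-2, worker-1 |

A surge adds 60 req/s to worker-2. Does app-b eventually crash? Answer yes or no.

Round 1 — worker-2 at 170 > 140. worker-2 crashes.
  worker-2 sheds 170 req/s to app-b, cache-2, worker-1: 56 each (2 lost).
    app-b: 100+56 = 156 > 140
    cache-2: 70+56 = 126 ≤ 130
    worker-1: 30+56 = 86 > 60
Round 2 — app-b, worker-1 crash.
  app-b sheds 156 req/s to cache-2: 156 each.
    cache-2: 126+156 = 282 > 130
  worker-1 sheds 86 req/s to cache-2, queue-1, search-1: 28 each (2 lost).
    cache-2: 282+28 = 310 > 130
    queue-1: 80+28 = 108 ≤ 150
    search-1: 50+28 = 78 > 70
Round 3 — cache-2, search-1 crash.
  cache-2 sheds 310 req/s: no online neighbours, lost.
  search-1 sheds 78 req/s: no online neighbours, lost.
No further crashes.

yes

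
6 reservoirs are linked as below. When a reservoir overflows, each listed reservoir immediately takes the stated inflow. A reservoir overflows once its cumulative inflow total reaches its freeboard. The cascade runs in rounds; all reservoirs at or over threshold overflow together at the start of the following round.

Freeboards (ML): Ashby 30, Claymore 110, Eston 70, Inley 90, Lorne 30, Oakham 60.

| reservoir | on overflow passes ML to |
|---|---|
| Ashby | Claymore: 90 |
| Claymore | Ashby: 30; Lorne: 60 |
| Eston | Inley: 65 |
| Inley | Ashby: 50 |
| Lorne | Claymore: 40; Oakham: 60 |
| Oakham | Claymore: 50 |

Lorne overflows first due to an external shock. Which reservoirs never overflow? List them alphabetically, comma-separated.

Round 1 — Lorne overflows (initial).
  Claymore: +40 → 40 < 110
  Oakham: +60 → 60 ≥ 60
Round 2 — Oakham overflows.
  Claymore: +50 → 90 < 110
No further overflows.

Ashby, Claymore, Eston, Inley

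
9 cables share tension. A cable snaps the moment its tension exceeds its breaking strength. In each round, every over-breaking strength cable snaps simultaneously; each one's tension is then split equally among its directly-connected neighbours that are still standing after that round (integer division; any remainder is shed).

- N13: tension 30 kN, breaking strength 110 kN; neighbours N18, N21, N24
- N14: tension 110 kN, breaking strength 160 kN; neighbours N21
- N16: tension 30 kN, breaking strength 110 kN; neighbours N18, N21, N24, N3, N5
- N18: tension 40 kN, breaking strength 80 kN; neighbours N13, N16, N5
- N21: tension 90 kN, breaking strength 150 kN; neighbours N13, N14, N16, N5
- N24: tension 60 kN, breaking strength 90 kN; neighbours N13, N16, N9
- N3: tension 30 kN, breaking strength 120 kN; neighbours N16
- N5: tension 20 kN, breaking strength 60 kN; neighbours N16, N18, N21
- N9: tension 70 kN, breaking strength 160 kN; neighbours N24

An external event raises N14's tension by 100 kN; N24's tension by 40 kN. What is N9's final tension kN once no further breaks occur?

Round 1 — N14 at 210 > 160; N24 at 100 > 90. N14, N24 snap.
  N14 sheds 210 kN to N21: 210 each.
    N21: 90+210 = 300 > 150
  N24 sheds 100 kN to N13, N16, N9: 33 each (1 lost).
    N13: 30+33 = 63 ≤ 110
    N16: 30+33 = 63 ≤ 110
    N9: 70+33 = 103 ≤ 160
Round 2 — N21 snaps.
  N21 sheds 300 kN to N13, N16, N5: 100 each.
    N13: 63+100 = 163 > 110
    N16: 63+100 = 163 > 110
    N5: 20+100 = 120 > 60
Round 3 — N13, N16, N5 snap.
  N13 sheds 163 kN to N18: 163 each.
    N18: 40+163 = 203 > 80
  N16 sheds 163 kN to N18, N3: 81 each (1 lost).
    N18: 203+81 = 284 > 80
    N3: 30+81 = 111 ≤ 120
  N5 sheds 120 kN to N18: 120 each.
    N18: 284+120 = 404 > 80
Round 4 — N18 snaps.
  N18 sheds 404 kN: no online neighbours, lost.
No further breaks.

103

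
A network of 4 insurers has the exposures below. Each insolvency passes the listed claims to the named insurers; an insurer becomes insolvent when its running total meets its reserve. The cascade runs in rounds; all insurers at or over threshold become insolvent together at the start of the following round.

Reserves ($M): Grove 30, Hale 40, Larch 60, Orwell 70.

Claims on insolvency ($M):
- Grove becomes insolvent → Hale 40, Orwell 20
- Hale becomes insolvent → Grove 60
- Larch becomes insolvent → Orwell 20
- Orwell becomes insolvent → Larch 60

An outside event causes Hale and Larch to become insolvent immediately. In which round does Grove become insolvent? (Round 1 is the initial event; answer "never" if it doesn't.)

Round 1 — Hale, Larch become insolvent (initial).
  Grove: +60 → 60 ≥ 30
  Orwell: +20 → 20 < 70
Round 2 — Grove becomes insolvent.
  Orwell: +20 → 40 < 70
No further insolvencies.

2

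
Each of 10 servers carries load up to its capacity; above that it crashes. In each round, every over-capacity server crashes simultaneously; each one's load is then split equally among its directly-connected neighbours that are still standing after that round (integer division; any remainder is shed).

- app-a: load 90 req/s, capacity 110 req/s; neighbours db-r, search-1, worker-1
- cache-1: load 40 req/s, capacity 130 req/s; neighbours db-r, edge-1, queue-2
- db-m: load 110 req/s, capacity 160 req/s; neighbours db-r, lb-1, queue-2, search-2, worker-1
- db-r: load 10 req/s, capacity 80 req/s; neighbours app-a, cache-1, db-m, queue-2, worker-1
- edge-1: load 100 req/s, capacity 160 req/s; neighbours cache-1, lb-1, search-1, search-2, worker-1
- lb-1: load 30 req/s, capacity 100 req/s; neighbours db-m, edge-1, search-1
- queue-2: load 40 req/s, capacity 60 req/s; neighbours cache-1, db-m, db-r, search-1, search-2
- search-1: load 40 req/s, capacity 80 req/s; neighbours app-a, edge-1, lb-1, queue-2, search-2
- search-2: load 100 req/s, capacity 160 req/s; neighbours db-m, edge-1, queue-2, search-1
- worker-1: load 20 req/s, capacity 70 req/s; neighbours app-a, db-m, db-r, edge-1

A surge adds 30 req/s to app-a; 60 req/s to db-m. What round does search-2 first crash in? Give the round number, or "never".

4

Round 1 — app-a at 120 > 110; db-m at 170 > 160. app-a, db-m crash.
  app-a sheds 120 req/s to db-r, search-1, worker-1: 40 each.
    db-r: 10+40 = 50 ≤ 80
    search-1: 40+40 = 80 ≤ 80
    worker-1: 20+40 = 60 ≤ 70
  db-m sheds 170 req/s to db-r, lb-1, queue-2, search-2, worker-1: 34 each.
    db-r: 50+34 = 84 > 80
    lb-1: 30+34 = 64 ≤ 100
    queue-2: 40+34 = 74 > 60
    search-2: 100+34 = 134 ≤ 160
    worker-1: 60+34 = 94 > 70
Round 2 — db-r, queue-2, worker-1 crash.
  db-r sheds 84 req/s to cache-1: 84 each.
    cache-1: 40+84 = 124 ≤ 130
  queue-2 sheds 74 req/s to cache-1, search-1, search-2: 24 each (2 lost).
    cache-1: 124+24 = 148 > 130
    search-1: 80+24 = 104 > 80
    search-2: 134+24 = 158 ≤ 160
  worker-1 sheds 94 req/s to edge-1: 94 each.
    edge-1: 100+94 = 194 > 160
Round 3 — cache-1, edge-1, search-1 crash.
  cache-1 sheds 148 req/s: no online neighbours, lost.
  edge-1 sheds 194 req/s to lb-1, search-2: 97 each.
    lb-1: 64+97 = 161 > 100
    search-2: 158+97 = 255 > 160
  search-1 sheds 104 req/s to lb-1, search-2: 52 each.
    lb-1: 161+52 = 213 > 100
    search-2: 255+52 = 307 > 160
Round 4 — lb-1, search-2 crash.
  lb-1 sheds 213 req/s: no online neighbours, lost.
  search-2 sheds 307 req/s: no online neighbours, lost.
No further crashes.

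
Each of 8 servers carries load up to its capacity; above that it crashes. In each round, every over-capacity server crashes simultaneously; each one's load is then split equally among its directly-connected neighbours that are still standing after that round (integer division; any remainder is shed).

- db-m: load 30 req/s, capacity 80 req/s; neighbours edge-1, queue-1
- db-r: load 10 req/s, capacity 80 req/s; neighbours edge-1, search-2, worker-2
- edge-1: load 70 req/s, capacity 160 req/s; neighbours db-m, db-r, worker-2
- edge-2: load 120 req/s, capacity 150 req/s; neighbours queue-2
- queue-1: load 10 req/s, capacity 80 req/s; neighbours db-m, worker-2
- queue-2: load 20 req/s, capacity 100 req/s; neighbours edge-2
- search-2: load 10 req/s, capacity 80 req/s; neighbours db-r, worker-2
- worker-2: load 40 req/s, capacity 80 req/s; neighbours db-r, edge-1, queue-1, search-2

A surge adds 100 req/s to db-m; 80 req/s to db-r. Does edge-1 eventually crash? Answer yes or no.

Round 1 — db-m at 130 > 80; db-r at 90 > 80. db-m, db-r crash.
  db-m sheds 130 req/s to edge-1, queue-1: 65 each.
    edge-1: 70+65 = 135 ≤ 160
    queue-1: 10+65 = 75 ≤ 80
  db-r sheds 90 req/s to edge-1, search-2, worker-2: 30 each.
    edge-1: 135+30 = 165 > 160
    search-2: 10+30 = 40 ≤ 80
    worker-2: 40+30 = 70 ≤ 80
Round 2 — edge-1 crashes.
  edge-1 sheds 165 req/s to worker-2: 165 each.
    worker-2: 70+165 = 235 > 80
Round 3 — worker-2 crashes.
  worker-2 sheds 235 req/s to queue-1, search-2: 117 each (1 lost).
    queue-1: 75+117 = 192 > 80
    search-2: 40+117 = 157 > 80
Round 4 — queue-1, search-2 crash.
  queue-1 sheds 192 req/s: no online neighbours, lost.
  search-2 sheds 157 req/s: no online neighbours, lost.
No further crashes.

yes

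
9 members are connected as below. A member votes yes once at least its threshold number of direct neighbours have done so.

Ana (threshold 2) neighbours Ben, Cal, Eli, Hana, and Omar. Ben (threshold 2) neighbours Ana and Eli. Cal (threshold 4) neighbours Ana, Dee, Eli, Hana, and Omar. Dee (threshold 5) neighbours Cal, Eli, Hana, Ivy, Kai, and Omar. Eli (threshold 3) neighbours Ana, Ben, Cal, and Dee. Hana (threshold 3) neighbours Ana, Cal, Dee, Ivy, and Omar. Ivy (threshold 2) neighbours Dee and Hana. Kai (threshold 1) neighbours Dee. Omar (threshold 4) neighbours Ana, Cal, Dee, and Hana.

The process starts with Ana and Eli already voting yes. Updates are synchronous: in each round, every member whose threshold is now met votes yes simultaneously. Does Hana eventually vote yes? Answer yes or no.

Round 1 — Ana, Eli vote yes (initial).
Round 2 — checking thresholds:
  Ben: 2 of 2 neighbours ≥ 2, votes yes.
  Cal: 2 of 5 neighbours < 4, holds.
  Dee: 1 of 6 neighbours < 5, holds.
  Hana: 1 of 5 neighbours < 3, holds.
  Omar: 1 of 4 neighbours < 4, holds.
Round 3 — no new yes votes; cascade stops.

no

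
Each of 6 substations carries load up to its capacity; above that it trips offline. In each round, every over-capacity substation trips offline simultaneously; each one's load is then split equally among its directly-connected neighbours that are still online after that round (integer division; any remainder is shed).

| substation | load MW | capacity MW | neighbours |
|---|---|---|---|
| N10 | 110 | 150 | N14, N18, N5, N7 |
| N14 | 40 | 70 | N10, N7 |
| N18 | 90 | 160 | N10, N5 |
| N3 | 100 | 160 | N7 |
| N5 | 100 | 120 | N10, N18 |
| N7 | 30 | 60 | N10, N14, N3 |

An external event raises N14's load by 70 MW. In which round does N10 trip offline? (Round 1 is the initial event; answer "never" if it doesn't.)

2

Round 1 — N14 at 110 > 70. N14 trips offline.
  N14 sheds 110 MW to N10, N7: 55 each.
    N10: 110+55 = 165 > 150
    N7: 30+55 = 85 > 60
Round 2 — N10, N7 trip offline.
  N10 sheds 165 MW to N18, N5: 82 each (1 lost).
    N18: 90+82 = 172 > 160
    N5: 100+82 = 182 > 120
  N7 sheds 85 MW to N3: 85 each.
    N3: 100+85 = 185 > 160
Round 3 — N18, N3, N5 trip offline.
  N18 sheds 172 MW: no online neighbours, lost.
  N3 sheds 185 MW: no online neighbours, lost.
  N5 sheds 182 MW: no online neighbours, lost.
No further trips.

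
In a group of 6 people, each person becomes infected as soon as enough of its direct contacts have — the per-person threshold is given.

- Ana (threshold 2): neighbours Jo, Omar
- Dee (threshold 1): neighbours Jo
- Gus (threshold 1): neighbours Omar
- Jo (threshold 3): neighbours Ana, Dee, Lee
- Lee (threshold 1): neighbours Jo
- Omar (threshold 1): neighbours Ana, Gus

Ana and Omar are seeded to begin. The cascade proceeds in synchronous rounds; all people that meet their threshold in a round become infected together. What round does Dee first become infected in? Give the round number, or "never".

Round 1 — Ana, Omar become infected (initial).
Round 2 — checking thresholds:
  Gus: 1 of 1 neighbours ≥ 1, becomes infected.
  Jo: 1 of 3 neighbours < 3, not yet.
Round 3 — no new infections; cascade stops.

never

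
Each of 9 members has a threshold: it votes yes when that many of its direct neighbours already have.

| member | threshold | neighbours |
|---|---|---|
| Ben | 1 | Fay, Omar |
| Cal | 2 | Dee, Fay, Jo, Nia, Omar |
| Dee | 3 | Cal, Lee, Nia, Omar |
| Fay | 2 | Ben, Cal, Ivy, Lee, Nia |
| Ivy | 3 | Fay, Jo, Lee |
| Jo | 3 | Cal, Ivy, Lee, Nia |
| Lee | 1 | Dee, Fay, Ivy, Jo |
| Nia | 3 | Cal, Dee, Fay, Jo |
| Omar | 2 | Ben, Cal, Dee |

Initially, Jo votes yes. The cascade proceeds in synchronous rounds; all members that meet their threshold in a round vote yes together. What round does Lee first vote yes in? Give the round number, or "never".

Round 1 — Jo votes yes (initial).
Round 2 — checking thresholds:
  Cal: 1 of 5 neighbours < 2, not yet.
  Ivy: 1 of 3 neighbours < 3, not yet.
  Lee: 1 of 4 neighbours ≥ 1, votes yes.
  Nia: 1 of 4 neighbours < 3, not yet.
Round 3 — no new yes votes; cascade stops.

2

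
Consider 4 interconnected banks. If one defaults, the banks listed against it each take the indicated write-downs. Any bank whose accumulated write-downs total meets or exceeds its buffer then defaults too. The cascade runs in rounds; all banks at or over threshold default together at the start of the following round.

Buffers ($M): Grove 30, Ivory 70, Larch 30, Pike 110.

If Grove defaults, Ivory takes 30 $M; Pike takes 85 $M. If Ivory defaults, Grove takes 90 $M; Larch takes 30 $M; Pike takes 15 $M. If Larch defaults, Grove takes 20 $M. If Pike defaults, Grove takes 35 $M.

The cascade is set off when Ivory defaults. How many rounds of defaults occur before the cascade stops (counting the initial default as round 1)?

Round 1 — Ivory defaults (initial).
  Grove: +90 → 90 ≥ 30
  Larch: +30 → 30 ≥ 30
  Pike: +15 → 15 < 110
Round 2 — Grove, Larch default.
  Pike: +85 → 100 < 110
No further defaults.

2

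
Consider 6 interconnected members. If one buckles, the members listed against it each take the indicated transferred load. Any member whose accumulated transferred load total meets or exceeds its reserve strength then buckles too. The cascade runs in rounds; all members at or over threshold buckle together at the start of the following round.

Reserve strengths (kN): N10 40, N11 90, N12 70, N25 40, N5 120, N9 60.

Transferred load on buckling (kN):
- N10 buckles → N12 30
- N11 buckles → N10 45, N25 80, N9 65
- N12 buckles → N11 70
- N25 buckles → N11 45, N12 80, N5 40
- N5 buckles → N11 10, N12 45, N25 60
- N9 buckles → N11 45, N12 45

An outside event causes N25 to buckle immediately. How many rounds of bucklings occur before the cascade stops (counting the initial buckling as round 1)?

Round 1 — N25 buckles (initial).
  N11: +45 → 45 < 90
  N12: +80 → 80 ≥ 70
  N5: +40 → 40 < 120
Round 2 — N12 buckles.
  N11: +70 → 115 ≥ 90
Round 3 — N11 buckles.
  N10: +45 → 45 ≥ 40
  N9: +65 → 65 ≥ 60
Round 4 — N10, N9 buckle.
No further bucklings.

4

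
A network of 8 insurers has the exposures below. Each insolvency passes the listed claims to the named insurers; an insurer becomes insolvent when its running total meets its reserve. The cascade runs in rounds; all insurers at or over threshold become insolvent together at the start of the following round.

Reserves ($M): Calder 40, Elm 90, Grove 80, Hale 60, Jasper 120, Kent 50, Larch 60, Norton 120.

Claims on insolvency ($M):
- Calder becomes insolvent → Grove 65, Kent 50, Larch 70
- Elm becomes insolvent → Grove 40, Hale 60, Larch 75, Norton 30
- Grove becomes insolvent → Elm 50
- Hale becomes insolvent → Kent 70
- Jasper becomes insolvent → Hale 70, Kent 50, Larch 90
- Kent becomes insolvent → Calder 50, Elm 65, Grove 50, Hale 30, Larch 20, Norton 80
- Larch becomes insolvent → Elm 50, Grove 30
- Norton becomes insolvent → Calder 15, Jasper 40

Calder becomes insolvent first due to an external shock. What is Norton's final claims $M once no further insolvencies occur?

110

Round 1 — Calder becomes insolvent (initial).
  Grove: +65 → 65 < 80
  Kent: +50 → 50 ≥ 50
  Larch: +70 → 70 ≥ 60
Round 2 — Kent, Larch become insolvent.
  Elm: +65+50 → 115 ≥ 90
  Grove: +50+30 → 145 ≥ 80
  Hale: +30 → 30 < 60
  Norton: +80 → 80 < 120
Round 3 — Elm, Grove become insolvent.
  Hale: +60 → 90 ≥ 60
  Norton: +30 → 110 < 120
Round 4 — Hale becomes insolvent.
No further insolvencies.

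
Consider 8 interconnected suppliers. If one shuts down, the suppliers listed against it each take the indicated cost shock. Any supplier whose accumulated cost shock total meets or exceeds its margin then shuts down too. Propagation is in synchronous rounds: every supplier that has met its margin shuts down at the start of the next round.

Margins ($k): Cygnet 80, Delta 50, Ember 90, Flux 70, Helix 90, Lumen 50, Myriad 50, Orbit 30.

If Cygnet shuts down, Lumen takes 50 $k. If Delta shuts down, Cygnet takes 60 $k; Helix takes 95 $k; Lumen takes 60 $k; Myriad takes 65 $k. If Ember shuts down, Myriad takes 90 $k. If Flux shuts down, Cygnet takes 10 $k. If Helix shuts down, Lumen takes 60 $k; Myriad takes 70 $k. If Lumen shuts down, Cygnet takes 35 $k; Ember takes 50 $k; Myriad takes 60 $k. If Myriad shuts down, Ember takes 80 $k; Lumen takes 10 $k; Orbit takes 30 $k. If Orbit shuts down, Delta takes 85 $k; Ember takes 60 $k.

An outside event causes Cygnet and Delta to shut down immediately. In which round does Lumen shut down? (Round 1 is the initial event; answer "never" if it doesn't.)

Round 1 — Cygnet, Delta shut down (initial).
  Helix: +95 → 95 ≥ 90
  Lumen: +50+60 → 110 ≥ 50
  Myriad: +65 → 65 ≥ 50
Round 2 — Helix, Lumen, Myriad shut down.
  Ember: +50+80 → 130 ≥ 90
  Orbit: +30 → 30 ≥ 30
Round 3 — Ember, Orbit shut down.
No further shutdowns.

2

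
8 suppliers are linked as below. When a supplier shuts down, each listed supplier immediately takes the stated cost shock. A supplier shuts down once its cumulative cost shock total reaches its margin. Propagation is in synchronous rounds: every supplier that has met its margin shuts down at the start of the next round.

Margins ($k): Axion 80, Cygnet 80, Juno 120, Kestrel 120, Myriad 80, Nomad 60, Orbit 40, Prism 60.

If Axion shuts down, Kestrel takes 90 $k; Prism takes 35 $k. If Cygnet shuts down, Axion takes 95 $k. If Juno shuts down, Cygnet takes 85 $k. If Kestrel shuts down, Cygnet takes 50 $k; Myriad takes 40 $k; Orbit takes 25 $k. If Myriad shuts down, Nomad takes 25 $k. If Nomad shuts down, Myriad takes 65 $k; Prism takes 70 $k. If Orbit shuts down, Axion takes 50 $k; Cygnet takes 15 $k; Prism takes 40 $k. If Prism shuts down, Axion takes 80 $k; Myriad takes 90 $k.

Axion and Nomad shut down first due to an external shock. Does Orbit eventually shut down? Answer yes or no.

no

Round 1 — Axion, Nomad shut down (initial).
  Kestrel: +90 → 90 < 120
  Myriad: +65 → 65 < 80
  Prism: +35+70 → 105 ≥ 60
Round 2 — Prism shuts down.
  Myriad: +90 → 155 ≥ 80
Round 3 — Myriad shuts down.
No further shutdowns.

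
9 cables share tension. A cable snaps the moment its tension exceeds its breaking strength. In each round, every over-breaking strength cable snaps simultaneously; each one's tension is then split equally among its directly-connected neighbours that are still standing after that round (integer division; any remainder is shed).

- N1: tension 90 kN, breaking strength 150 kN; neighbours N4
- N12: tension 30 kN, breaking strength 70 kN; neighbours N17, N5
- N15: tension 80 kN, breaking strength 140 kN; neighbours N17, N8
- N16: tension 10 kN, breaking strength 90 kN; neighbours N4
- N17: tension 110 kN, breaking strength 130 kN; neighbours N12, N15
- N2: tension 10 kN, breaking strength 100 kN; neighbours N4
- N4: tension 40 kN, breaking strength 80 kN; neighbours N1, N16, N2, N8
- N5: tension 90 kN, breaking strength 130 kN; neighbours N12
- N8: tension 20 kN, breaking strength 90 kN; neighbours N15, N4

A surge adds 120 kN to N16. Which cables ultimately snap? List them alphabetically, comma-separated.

N16, N4

Round 1 — N16 at 130 > 90. N16 snaps.
  N16 sheds 130 kN to N4: 130 each.
    N4: 40+130 = 170 > 80
Round 2 — N4 snaps.
  N4 sheds 170 kN to N1, N2, N8: 56 each (2 lost).
    N1: 90+56 = 146 ≤ 150
    N2: 10+56 = 66 ≤ 100
    N8: 20+56 = 76 ≤ 90
No further breaks.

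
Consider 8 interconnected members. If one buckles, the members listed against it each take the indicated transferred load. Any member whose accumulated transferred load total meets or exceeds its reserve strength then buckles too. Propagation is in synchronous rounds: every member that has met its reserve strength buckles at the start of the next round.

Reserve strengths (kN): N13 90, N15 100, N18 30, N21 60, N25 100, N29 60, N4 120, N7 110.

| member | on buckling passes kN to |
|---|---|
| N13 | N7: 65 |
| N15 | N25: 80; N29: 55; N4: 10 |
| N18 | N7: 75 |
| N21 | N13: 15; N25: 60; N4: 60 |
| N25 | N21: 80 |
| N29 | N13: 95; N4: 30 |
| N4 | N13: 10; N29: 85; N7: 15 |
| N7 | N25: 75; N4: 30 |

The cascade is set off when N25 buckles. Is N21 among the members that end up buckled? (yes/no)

yes

Round 1 — N25 buckles (initial).
  N21: +80 → 80 ≥ 60
Round 2 — N21 buckles.
  N13: +15 → 15 < 90
  N4: +60 → 60 < 120
No further bucklings.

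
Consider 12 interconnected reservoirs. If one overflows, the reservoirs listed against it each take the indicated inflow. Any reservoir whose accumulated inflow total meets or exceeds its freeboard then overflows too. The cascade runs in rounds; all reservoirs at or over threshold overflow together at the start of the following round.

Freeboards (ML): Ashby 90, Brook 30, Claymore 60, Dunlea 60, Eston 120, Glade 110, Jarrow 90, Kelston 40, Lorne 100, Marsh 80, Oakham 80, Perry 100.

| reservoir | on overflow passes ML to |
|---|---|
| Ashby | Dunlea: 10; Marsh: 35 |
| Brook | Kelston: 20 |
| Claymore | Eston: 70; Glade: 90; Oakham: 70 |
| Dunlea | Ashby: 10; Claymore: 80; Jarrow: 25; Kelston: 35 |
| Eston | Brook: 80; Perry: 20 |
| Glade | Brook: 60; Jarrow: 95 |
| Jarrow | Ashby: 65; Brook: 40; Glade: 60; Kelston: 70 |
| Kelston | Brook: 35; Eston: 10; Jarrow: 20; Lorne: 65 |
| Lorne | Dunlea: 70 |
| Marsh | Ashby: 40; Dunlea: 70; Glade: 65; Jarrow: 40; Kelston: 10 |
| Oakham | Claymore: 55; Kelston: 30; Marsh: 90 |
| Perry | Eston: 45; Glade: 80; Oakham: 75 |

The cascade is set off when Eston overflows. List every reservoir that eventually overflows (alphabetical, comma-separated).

Round 1 — Eston overflows (initial).
  Brook: +80 → 80 ≥ 30
  Perry: +20 → 20 < 100
Round 2 — Brook overflows.
  Kelston: +20 → 20 < 40
No further overflows.

Brook, Eston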